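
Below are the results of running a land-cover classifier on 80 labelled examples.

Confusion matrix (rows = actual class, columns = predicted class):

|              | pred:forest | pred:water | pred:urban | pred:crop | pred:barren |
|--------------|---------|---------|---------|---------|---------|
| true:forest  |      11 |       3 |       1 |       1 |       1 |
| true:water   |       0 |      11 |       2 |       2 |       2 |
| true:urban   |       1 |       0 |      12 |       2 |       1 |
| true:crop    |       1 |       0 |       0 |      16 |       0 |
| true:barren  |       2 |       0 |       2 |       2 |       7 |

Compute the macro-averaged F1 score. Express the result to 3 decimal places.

0.702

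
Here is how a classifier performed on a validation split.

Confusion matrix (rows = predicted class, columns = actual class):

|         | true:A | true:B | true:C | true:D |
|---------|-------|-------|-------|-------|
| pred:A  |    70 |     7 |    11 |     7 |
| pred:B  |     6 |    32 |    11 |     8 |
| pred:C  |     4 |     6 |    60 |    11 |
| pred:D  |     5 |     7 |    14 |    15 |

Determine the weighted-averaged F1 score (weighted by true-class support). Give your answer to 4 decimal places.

Per-class F1 score (2·TP/(2·TP+FP+FN)):
  A: TP=70, FP=7+11+7=25, FN=6+4+5=15 → 140/180 = 0.77778
  B: TP=32, FP=6+11+8=25, FN=7+6+7=20 → 64/109 = 0.58716
  C: TP=60, FP=4+6+11=21, FN=11+11+14=36 → 120/177 = 0.67797
  D: TP=15, FP=5+7+14=26, FN=7+8+11=26 → 30/82 = 0.36585
Weighted-F1 score = Σ (supportᵢ/N)·F1 scoreᵢ with N=274: (85/274)·0.77778 + (52/274)·0.58716 + (96/274)·0.67797 + (41/274)·0.36585 = 0.6450

0.6450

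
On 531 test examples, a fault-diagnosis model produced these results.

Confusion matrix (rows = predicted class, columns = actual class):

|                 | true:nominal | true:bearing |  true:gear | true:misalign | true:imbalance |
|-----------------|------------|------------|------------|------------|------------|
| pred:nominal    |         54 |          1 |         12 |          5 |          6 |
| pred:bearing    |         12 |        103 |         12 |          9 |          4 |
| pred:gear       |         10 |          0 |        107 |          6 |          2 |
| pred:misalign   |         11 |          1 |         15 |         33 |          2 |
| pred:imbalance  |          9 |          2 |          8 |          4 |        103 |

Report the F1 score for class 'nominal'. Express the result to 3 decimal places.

F1 score = 2·TP/(2·TP+FP+FN).
nominal: TP=54, FP=1+12+5+6=24, FN=12+10+11+9=42 → 108/174 = 0.6207

0.621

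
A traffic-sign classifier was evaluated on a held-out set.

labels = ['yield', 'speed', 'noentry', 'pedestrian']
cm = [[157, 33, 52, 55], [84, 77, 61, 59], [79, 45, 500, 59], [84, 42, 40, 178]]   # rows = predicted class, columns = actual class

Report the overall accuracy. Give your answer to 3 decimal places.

Accuracy = trace / total = (157+77+500+178=912) / 1605 = 912/1605 = 0.568

0.568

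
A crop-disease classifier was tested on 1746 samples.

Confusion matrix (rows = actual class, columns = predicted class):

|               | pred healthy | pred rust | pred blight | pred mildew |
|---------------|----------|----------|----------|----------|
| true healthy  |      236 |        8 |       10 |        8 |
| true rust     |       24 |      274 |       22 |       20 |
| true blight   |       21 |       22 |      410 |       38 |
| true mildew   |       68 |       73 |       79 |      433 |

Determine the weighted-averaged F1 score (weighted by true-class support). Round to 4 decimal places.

Per-class F1 score (2·TP/(2·TP+FP+FN)):
  healthy: TP=236, FP=24+21+68=113, FN=8+10+8=26 → 472/611 = 0.77250
  rust: TP=274, FP=8+22+73=103, FN=24+22+20=66 → 548/717 = 0.76430
  blight: TP=410, FP=10+22+79=111, FN=21+22+38=81 → 820/1012 = 0.81028
  mildew: TP=433, FP=8+20+38=66, FN=68+73+79=220 → 866/1152 = 0.75174
Weighted-F1 score = Σ (supportᵢ/N)·F1 scoreᵢ with N=1746: (262/1746)·0.77250 + (340/1746)·0.76430 + (491/1746)·0.81028 + (653/1746)·0.75174 = 0.7738

0.7738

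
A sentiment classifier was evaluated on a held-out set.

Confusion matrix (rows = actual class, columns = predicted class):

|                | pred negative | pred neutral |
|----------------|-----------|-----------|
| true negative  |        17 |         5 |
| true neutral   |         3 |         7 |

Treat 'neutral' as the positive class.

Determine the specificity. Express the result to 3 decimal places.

0.773

Specificity = TN/(TN+FP) = 17/(17+5) = 0.773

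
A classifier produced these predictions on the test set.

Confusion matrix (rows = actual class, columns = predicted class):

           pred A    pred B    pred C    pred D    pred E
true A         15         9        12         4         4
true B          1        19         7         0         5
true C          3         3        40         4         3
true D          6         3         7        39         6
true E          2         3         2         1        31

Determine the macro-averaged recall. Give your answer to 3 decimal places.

0.625

Per-class recall (TP/(TP+FN)):
  A: TP=15, FN=9+12+4+4=29 → 15/44 = 0.3409
  B: TP=19, FN=1+7+0+5=13 → 19/32 = 0.5938
  C: TP=40, FN=3+3+4+3=13 → 40/53 = 0.7547
  D: TP=39, FN=6+3+7+6=22 → 39/61 = 0.6393
  E: TP=31, FN=2+3+2+1=8 → 31/39 = 0.7949
Macro-recall = mean = (0.3409 + 0.5938 + 0.7547 + 0.6393 + 0.7949) / 5 = 0.625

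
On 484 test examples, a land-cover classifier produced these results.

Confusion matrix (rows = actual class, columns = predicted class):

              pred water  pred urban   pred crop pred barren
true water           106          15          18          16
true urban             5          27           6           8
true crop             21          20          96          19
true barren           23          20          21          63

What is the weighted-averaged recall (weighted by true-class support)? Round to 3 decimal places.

0.603

Per-class recall (TP/(TP+FN)):
  water: TP=106, FN=15+18+16=49 → 106/155 = 0.6839
  urban: TP=27, FN=5+6+8=19 → 27/46 = 0.5870
  crop: TP=96, FN=21+20+19=60 → 96/156 = 0.6154
  barren: TP=63, FN=23+20+21=64 → 63/127 = 0.4961
Weighted-recall = Σ (supportᵢ/N)·recallᵢ with N=484: (155/484)·0.6839 + (46/484)·0.5870 + (156/484)·0.6154 + (127/484)·0.4961 = 0.603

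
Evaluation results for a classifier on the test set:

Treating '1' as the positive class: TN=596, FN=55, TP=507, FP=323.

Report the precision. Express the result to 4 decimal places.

Precision = TP/(TP+FP) = 507/(507+323) = 507/830 = 0.6108

0.6108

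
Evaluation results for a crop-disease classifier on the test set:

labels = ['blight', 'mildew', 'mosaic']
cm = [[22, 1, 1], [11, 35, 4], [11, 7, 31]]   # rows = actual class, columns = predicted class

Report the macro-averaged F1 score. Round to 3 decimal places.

0.710

Per-class F1 score (2·TP/(2·TP+FP+FN)):
  blight: TP=22, FP=11+11=22, FN=1+1=2 → 44/68 = 0.6471
  mildew: TP=35, FP=1+7=8, FN=11+4=15 → 70/93 = 0.7527
  mosaic: TP=31, FP=1+4=5, FN=11+7=18 → 62/85 = 0.7294
Macro-F1 score = mean = (0.6471 + 0.7527 + 0.7294) / 3 = 0.710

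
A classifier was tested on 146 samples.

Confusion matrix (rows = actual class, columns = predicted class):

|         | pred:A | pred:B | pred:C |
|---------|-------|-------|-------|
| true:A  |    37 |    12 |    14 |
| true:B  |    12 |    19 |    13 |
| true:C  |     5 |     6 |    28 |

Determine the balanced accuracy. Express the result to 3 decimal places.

Balanced accuracy = mean of per-class recall.
  A: recall = 37/63 = 0.5873
  B: recall = 19/44 = 0.4318
  C: recall = 28/39 = 0.7179
Mean = (0.5873 + 0.4318 + 0.7179) / 3 = 0.579

0.579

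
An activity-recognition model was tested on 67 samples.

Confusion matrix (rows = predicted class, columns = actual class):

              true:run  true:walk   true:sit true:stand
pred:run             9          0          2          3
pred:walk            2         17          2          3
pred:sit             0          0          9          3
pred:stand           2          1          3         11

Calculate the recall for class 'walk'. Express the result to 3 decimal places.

Take TP from the diagonal, FP from the rest of the 'walk' prediction marginal, FN from the rest of the 'walk' actual marginal.
recall = TP/(TP+FN).
walk: TP=17, FN=0+0+1=1 → 17/18 = 0.9444

0.944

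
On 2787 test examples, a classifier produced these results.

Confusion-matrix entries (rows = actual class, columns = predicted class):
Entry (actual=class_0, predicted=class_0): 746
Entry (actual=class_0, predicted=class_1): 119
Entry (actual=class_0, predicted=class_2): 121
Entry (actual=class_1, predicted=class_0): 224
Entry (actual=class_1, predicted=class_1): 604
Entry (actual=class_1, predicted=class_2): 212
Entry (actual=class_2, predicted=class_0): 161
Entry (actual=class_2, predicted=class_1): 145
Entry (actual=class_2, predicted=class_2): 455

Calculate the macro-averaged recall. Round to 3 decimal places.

Per-class recall (TP/(TP+FN)):
  class_0: TP=746, FN=119+121=240 → 746/986 = 0.7566
  class_1: TP=604, FN=224+212=436 → 604/1040 = 0.5808
  class_2: TP=455, FN=161+145=306 → 455/761 = 0.5979
Macro-recall = mean = (0.7566 + 0.5808 + 0.5979) / 3 = 0.645

0.645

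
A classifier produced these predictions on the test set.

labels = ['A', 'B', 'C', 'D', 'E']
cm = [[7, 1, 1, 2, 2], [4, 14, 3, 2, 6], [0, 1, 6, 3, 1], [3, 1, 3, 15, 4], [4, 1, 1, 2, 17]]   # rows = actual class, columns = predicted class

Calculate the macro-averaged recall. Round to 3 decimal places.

0.565

Per-class recall (TP/(TP+FN)):
  A: TP=7, FN=1+1+2+2=6 → 7/13 = 0.5385
  B: TP=14, FN=4+3+2+6=15 → 14/29 = 0.4828
  C: TP=6, FN=0+1+3+1=5 → 6/11 = 0.5455
  D: TP=15, FN=3+1+3+4=11 → 15/26 = 0.5769
  E: TP=17, FN=4+1+1+2=8 → 17/25 = 0.6800
Macro-recall = mean = (0.5385 + 0.4828 + 0.5455 + 0.5769 + 0.6800) / 5 = 0.565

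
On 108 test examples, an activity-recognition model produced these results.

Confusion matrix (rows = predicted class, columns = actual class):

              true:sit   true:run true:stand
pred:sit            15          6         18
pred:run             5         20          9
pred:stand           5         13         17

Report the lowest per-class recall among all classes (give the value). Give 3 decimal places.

Per-class recall (TP/(TP+FN)):
  sit: TP=15, FN=5+5=10 → 15/25 = 0.6000
  run: TP=20, FN=6+13=19 → 20/39 = 0.5128
  stand: TP=17, FN=18+9=27 → 17/44 = 0.3864
Lowest is class 'stand' with recall = 0.386.

0.386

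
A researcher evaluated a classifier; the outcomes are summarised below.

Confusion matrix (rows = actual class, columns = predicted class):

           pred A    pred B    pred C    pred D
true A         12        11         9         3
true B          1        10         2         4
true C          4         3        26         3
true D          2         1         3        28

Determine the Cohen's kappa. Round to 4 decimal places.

0.4927

Observed agreement pₒ = trace/N = 76/122 = 0.62295
Expected agreement pₑ = Σ (rowᵢ·colᵢ)/N² = (35·19 + 17·25 + 36·40 + 34·38)/122² = 0.25679
κ = (pₒ − pₑ)/(1 − pₑ) = (0.62295 − 0.25679)/(1 − 0.25679) = 0.4927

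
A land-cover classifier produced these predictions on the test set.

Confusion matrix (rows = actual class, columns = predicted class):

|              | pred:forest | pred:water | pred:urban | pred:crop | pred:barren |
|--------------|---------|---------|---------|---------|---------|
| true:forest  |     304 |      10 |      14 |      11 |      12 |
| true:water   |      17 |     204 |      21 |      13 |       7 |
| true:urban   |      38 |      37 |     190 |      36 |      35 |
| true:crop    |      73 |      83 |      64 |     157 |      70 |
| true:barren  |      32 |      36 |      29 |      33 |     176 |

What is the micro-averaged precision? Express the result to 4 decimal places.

0.6058

Micro-averaging pools counts across classes: ΣTP=1031, ΣFP=671, ΣFN=671.
Micro-precision = TP/(TP+FP) on pooled counts = 0.6058 (equals overall accuracy in single-label multiclass).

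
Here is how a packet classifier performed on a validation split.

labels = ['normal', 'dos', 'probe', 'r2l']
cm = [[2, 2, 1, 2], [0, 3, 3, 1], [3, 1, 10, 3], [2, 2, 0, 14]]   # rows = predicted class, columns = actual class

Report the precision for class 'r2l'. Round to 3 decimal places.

0.778

precision = TP/(TP+FP).
r2l: TP=14, FP=2+2+0=4 → 14/18 = 0.7778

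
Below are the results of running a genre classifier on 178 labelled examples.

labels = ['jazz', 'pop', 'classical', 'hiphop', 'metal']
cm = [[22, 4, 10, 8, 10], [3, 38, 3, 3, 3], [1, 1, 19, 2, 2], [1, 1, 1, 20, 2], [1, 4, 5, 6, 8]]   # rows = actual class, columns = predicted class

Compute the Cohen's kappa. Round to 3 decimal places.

0.499

Observed agreement pₒ = trace/N = 107/178 = 0.6011
Expected agreement pₑ = Σ (rowᵢ·colᵢ)/N² = (54·28 + 50·48 + 25·38 + 25·39 + 24·25)/178² = 0.2032
κ = (pₒ − pₑ)/(1 − pₑ) = (0.6011 − 0.2032)/(1 − 0.2032) = 0.499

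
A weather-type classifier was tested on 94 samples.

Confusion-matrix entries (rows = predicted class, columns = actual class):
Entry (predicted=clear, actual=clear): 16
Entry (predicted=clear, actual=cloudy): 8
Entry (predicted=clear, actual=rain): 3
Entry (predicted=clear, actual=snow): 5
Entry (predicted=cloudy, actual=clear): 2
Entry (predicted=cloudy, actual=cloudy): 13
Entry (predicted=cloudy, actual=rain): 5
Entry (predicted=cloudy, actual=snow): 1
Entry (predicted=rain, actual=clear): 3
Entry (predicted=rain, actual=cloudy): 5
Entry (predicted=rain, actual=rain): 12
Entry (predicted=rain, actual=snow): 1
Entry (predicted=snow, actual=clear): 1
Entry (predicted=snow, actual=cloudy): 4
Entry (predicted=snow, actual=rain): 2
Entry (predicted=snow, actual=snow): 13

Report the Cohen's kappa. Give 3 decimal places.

0.434

Observed agreement pₒ = trace/N = 54/94 = 0.5745
Expected agreement pₑ = Σ (rowᵢ·colᵢ)/N² = (22·32 + 30·21 + 22·21 + 20·20)/94² = 0.2485
κ = (pₒ − pₑ)/(1 − pₑ) = (0.5745 − 0.2485)/(1 − 0.2485) = 0.434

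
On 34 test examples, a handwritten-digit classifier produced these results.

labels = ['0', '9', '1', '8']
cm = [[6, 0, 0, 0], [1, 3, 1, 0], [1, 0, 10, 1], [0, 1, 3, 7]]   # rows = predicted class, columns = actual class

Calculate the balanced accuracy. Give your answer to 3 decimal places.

0.772

Balanced accuracy = mean of per-class recall.
  0: recall = 6/8 = 0.7500
  9: recall = 3/4 = 0.7500
  1: recall = 10/14 = 0.7143
  8: recall = 7/8 = 0.8750
Mean = (0.7500 + 0.7500 + 0.7143 + 0.8750) / 4 = 0.772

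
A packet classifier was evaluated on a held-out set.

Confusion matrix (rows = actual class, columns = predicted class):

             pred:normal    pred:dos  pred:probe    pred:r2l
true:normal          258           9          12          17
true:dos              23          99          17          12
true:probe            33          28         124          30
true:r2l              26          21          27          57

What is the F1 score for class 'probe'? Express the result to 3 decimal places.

0.628

Take TP from the diagonal, FP from the rest of the 'probe' prediction marginal, FN from the rest of the 'probe' actual marginal.
F1 score = 2·TP/(2·TP+FP+FN).
probe: TP=124, FP=12+17+27=56, FN=33+28+30=91 → 248/395 = 0.6278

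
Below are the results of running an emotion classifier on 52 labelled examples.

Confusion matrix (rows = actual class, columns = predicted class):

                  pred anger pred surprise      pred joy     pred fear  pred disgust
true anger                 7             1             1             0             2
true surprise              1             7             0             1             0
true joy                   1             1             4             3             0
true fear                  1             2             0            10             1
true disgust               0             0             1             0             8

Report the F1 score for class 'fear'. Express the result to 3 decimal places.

Treat 'fear' as positive and all other classes as negative.
F1 score = 2·TP/(2·TP+FP+FN).
fear: TP=10, FP=0+1+3+0=4, FN=1+2+0+1=4 → 20/28 = 0.7143

0.714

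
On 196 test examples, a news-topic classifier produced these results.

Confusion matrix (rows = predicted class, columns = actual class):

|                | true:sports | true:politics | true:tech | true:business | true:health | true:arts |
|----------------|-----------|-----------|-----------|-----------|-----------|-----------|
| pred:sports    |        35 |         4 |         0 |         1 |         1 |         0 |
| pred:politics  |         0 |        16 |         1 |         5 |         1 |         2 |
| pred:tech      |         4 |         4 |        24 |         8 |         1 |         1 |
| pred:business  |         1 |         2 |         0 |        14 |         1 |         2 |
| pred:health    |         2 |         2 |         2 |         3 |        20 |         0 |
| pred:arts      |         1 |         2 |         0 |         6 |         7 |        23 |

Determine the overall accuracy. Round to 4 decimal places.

0.6735

Accuracy = trace / total = (35+16+24+14+20+23=132) / 196 = 132/196 = 0.6735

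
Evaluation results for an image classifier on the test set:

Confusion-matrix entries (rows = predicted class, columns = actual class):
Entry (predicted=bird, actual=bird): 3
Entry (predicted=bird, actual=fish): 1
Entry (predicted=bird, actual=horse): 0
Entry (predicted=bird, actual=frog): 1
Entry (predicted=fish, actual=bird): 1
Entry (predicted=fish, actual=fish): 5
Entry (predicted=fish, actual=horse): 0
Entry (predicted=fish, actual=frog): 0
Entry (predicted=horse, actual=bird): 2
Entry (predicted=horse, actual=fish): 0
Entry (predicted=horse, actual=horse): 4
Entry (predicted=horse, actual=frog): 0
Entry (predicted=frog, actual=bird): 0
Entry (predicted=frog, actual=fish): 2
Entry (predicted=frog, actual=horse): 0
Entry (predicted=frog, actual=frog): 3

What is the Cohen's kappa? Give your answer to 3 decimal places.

Observed agreement pₒ = trace/N = 15/22 = 0.6818
Expected agreement pₑ = Σ (rowᵢ·colᵢ)/N² = (6·5 + 8·6 + 4·6 + 4·5)/22² = 0.2521
κ = (pₒ − pₑ)/(1 − pₑ) = (0.6818 − 0.2521)/(1 − 0.2521) = 0.575

0.575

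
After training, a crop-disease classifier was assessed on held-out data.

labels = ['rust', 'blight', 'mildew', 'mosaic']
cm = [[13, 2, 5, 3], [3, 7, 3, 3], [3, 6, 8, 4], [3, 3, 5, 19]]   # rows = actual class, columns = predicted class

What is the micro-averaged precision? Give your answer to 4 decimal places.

0.5222

Micro-averaging pools counts across classes: ΣTP=47, ΣFP=43, ΣFN=43.
Micro-precision = TP/(TP+FP) on pooled counts = 0.5222 (equals overall accuracy in single-label multiclass).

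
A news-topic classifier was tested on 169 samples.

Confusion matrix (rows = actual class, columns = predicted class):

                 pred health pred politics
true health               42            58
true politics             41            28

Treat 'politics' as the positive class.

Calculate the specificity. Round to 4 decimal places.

0.4200

Specificity = TN/(TN+FP) = 42/(42+58) = 0.4200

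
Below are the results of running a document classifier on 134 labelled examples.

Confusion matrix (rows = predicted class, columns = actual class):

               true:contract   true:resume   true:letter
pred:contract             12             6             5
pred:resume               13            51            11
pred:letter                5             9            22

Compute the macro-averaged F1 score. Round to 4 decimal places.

Per-class F1 score (2·TP/(2·TP+FP+FN)):
  contract: TP=12, FP=6+5=11, FN=13+5=18 → 24/53 = 0.45283
  resume: TP=51, FP=13+11=24, FN=6+9=15 → 102/141 = 0.72340
  letter: TP=22, FP=5+9=14, FN=5+11=16 → 44/74 = 0.59459
Macro-F1 score = mean = (0.45283 + 0.72340 + 0.59459) / 3 = 0.5903

0.5903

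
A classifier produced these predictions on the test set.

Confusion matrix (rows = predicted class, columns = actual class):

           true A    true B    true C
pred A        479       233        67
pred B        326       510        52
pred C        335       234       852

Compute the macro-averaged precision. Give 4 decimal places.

0.5963

Per-class precision (TP/(TP+FP)):
  A: TP=479, FP=233+67=300 → 479/779 = 0.61489
  B: TP=510, FP=326+52=378 → 510/888 = 0.57432
  C: TP=852, FP=335+234=569 → 852/1421 = 0.59958
Macro-precision = mean = (0.61489 + 0.57432 + 0.59958) / 3 = 0.5963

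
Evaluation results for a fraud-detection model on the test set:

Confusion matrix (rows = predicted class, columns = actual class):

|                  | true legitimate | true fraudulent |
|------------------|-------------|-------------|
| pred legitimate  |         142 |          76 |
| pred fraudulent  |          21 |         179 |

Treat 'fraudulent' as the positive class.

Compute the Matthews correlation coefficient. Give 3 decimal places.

MCC = (TP·TN − FP·FN) / √((TP+FP)(TP+FN)(TN+FP)(TN+FN))
Numerator = 179·142 − 21·76 = 23822
Denominator = √(200·255·163·218) = √1812234000 = 42570.3418
MCC = 23822 / 42570.3418 = 0.560

0.560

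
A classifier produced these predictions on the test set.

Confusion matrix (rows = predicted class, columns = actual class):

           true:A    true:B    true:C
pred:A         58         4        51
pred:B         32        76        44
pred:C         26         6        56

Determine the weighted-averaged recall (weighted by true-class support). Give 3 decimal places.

Per-class recall (TP/(TP+FN)):
  A: TP=58, FN=32+26=58 → 58/116 = 0.5000
  B: TP=76, FN=4+6=10 → 76/86 = 0.8837
  C: TP=56, FN=51+44=95 → 56/151 = 0.3709
Weighted-recall = Σ (supportᵢ/N)·recallᵢ with N=353: (116/353)·0.5000 + (86/353)·0.8837 + (151/353)·0.3709 = 0.538

0.538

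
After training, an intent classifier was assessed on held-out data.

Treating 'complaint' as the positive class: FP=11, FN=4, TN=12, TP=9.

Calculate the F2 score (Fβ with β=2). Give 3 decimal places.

0.625

Fβ = (1+β²)·TP / ((1+β²)·TP + β²·FN + FP), with β²=4
= 5·9 / (5·9 + 4·4 + 11) = 0.625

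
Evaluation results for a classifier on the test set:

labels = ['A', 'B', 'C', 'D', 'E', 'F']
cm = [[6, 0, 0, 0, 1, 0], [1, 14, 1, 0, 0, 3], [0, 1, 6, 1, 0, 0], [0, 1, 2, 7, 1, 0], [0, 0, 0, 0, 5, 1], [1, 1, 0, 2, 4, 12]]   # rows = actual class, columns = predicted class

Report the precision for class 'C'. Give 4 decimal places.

0.6667

Take TP from the diagonal, FP from the rest of the 'C' prediction marginal, FN from the rest of the 'C' actual marginal.
precision = TP/(TP+FP).
C: TP=6, FP=0+1+2+0+0=3 → 6/9 = 0.66667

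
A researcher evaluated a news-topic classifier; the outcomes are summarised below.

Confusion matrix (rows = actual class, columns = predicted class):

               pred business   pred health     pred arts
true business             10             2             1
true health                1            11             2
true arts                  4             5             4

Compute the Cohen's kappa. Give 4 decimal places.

0.4350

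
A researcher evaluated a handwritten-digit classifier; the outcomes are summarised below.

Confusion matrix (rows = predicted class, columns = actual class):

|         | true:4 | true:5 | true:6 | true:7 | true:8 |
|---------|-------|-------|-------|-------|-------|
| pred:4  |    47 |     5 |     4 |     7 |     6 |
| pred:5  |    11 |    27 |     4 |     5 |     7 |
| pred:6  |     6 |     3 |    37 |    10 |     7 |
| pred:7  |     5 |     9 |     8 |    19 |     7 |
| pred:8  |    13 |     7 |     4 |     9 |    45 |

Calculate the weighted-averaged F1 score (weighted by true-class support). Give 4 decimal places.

0.5609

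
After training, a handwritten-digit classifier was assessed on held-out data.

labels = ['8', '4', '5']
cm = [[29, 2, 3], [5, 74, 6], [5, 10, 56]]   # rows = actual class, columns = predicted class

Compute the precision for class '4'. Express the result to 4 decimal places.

0.8605

One-vs-rest for '4': TP = diagonal; FP = other classes predicted '4'; FN = '4' predicted as other.
precision = TP/(TP+FP).
4: TP=74, FP=2+10=12 → 74/86 = 0.86047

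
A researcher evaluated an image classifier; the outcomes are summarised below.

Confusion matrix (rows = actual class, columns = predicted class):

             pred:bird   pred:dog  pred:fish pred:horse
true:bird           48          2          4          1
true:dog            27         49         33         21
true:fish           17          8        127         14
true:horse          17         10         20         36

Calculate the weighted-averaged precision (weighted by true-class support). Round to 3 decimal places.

Per-class precision (TP/(TP+FP)):
  bird: TP=48, FP=27+17+17=61 → 48/109 = 0.4404
  dog: TP=49, FP=2+8+10=20 → 49/69 = 0.7101
  fish: TP=127, FP=4+33+20=57 → 127/184 = 0.6902
  horse: TP=36, FP=1+21+14=36 → 36/72 = 0.5000
Weighted-precision = Σ (supportᵢ/N)·precisionᵢ with N=434: (55/434)·0.4404 + (130/434)·0.7101 + (166/434)·0.6902 + (83/434)·0.5000 = 0.628

0.628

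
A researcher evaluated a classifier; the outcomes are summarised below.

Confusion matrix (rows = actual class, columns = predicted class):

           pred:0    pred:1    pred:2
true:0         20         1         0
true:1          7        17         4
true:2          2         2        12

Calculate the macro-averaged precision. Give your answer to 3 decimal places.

Per-class precision (TP/(TP+FP)):
  0: TP=20, FP=7+2=9 → 20/29 = 0.6897
  1: TP=17, FP=1+2=3 → 17/20 = 0.8500
  2: TP=12, FP=0+4=4 → 12/16 = 0.7500
Macro-precision = mean = (0.6897 + 0.8500 + 0.7500) / 3 = 0.763

0.763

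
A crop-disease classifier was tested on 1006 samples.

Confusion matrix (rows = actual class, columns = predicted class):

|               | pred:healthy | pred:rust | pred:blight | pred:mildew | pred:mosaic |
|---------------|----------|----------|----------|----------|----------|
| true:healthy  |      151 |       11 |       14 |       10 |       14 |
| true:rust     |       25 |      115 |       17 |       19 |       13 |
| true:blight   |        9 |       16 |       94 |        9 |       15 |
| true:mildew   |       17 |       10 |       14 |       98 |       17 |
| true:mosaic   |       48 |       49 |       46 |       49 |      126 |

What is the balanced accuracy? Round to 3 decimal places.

0.609

Balanced accuracy = mean of per-class recall.
  healthy: recall = 151/200 = 0.7550
  rust: recall = 115/189 = 0.6085
  blight: recall = 94/143 = 0.6573
  mildew: recall = 98/156 = 0.6282
  mosaic: recall = 126/318 = 0.3962
Mean = (0.7550 + 0.6085 + 0.6573 + 0.6282 + 0.3962) / 5 = 0.609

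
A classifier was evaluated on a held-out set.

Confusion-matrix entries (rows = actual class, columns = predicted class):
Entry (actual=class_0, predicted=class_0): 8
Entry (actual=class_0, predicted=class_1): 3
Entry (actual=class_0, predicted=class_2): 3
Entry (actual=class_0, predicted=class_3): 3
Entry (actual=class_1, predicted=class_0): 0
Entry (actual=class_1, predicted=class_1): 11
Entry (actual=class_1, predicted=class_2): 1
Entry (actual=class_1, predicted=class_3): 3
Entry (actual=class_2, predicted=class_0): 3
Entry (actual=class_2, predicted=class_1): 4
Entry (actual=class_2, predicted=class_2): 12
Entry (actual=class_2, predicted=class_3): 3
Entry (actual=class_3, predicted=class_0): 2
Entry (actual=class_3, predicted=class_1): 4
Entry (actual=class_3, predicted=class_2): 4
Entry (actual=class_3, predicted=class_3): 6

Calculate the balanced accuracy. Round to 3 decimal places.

Balanced accuracy = mean of per-class recall.
  class_0: recall = 8/17 = 0.4706
  class_1: recall = 11/15 = 0.7333
  class_2: recall = 12/22 = 0.5455
  class_3: recall = 6/16 = 0.3750
Mean = (0.4706 + 0.7333 + 0.5455 + 0.3750) / 4 = 0.531

0.531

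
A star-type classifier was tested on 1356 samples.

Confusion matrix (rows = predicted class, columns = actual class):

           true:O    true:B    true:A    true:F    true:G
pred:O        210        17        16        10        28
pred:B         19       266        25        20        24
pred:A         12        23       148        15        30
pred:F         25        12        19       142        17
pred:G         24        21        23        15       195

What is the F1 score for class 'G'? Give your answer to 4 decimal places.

One-vs-rest for 'G': TP = diagonal; FP = other classes predicted 'G'; FN = 'G' predicted as other.
F1 score = 2·TP/(2·TP+FP+FN).
G: TP=195, FP=24+21+23+15=83, FN=28+24+30+17=99 → 390/572 = 0.68182

0.6818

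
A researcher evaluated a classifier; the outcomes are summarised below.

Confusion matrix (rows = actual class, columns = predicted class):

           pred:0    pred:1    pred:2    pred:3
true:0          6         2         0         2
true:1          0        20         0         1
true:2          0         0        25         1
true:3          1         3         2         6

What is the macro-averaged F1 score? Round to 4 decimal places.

Per-class F1 score (2·TP/(2·TP+FP+FN)):
  0: TP=6, FP=0+0+1=1, FN=2+0+2=4 → 12/17 = 0.70588
  1: TP=20, FP=2+0+3=5, FN=0+0+1=1 → 40/46 = 0.86957
  2: TP=25, FP=0+0+2=2, FN=0+0+1=1 → 50/53 = 0.94340
  3: TP=6, FP=2+1+1=4, FN=1+3+2=6 → 12/22 = 0.54545
Macro-F1 score = mean = (0.70588 + 0.86957 + 0.94340 + 0.54545) / 4 = 0.7661

0.7661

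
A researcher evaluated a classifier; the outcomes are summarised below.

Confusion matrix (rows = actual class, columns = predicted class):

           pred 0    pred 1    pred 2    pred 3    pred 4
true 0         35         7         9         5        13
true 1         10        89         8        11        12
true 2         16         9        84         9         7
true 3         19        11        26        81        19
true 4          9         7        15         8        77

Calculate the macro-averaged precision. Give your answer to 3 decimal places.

0.604

Per-class precision (TP/(TP+FP)):
  0: TP=35, FP=10+16+19+9=54 → 35/89 = 0.3933
  1: TP=89, FP=7+9+11+7=34 → 89/123 = 0.7236
  2: TP=84, FP=9+8+26+15=58 → 84/142 = 0.5915
  3: TP=81, FP=5+11+9+8=33 → 81/114 = 0.7105
  4: TP=77, FP=13+12+7+19=51 → 77/128 = 0.6016
Macro-precision = mean = (0.3933 + 0.7236 + 0.5915 + 0.7105 + 0.6016) / 5 = 0.604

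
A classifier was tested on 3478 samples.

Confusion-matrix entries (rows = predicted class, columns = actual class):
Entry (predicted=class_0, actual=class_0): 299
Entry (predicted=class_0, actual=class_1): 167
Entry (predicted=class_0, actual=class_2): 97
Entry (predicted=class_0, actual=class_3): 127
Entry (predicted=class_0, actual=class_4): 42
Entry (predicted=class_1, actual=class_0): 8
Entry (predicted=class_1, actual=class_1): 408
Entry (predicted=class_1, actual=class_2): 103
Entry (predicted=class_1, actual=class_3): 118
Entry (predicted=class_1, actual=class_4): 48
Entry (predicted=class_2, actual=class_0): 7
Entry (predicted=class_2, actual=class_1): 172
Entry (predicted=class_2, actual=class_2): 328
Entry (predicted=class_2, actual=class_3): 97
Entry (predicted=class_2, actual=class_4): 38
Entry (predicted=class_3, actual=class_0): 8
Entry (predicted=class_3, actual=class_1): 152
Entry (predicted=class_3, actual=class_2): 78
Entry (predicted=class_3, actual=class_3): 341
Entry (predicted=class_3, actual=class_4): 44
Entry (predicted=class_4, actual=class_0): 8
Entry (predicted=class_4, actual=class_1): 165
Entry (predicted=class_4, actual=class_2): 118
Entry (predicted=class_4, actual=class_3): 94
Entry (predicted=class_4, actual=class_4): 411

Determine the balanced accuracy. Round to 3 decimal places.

0.577

Balanced accuracy = mean of per-class recall.
  class_0: recall = 299/330 = 0.9061
  class_1: recall = 408/1064 = 0.3835
  class_2: recall = 328/724 = 0.4530
  class_3: recall = 341/777 = 0.4389
  class_4: recall = 411/583 = 0.7050
Mean = (0.9061 + 0.3835 + 0.4530 + 0.4389 + 0.7050) / 5 = 0.577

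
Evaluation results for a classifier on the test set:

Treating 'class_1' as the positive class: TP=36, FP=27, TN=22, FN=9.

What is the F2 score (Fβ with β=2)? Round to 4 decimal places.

0.7407

Fβ = (1+β²)·TP / ((1+β²)·TP + β²·FN + FP), with β²=4
= 5·36 / (5·36 + 4·9 + 27) = 0.7407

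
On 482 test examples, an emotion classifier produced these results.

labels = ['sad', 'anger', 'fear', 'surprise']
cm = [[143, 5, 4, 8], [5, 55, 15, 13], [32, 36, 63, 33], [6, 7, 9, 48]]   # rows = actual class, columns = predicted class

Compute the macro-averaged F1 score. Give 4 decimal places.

Per-class F1 score (2·TP/(2·TP+FP+FN)):
  sad: TP=143, FP=5+32+6=43, FN=5+4+8=17 → 286/346 = 0.82659
  anger: TP=55, FP=5+36+7=48, FN=5+15+13=33 → 110/191 = 0.57592
  fear: TP=63, FP=4+15+9=28, FN=32+36+33=101 → 126/255 = 0.49412
  surprise: TP=48, FP=8+13+33=54, FN=6+7+9=22 → 96/172 = 0.55814
Macro-F1 score = mean = (0.82659 + 0.57592 + 0.49412 + 0.55814) / 4 = 0.6137

0.6137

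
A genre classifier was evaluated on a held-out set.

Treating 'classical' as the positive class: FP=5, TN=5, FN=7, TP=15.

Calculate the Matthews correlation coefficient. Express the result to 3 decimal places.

MCC = (TP·TN − FP·FN) / √((TP+FP)(TP+FN)(TN+FP)(TN+FN))
Numerator = 15·5 − 5·7 = 40
Denominator = √(20·22·10·12) = √52800 = 229.7825
MCC = 40 / 229.7825 = 0.174

0.174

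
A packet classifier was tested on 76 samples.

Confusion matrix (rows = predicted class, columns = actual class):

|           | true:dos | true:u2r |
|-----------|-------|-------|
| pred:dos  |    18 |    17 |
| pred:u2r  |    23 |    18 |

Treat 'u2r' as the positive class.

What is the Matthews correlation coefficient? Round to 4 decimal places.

-0.0467

MCC = (TP·TN − FP·FN) / √((TP+FP)(TP+FN)(TN+FP)(TN+FN))
Numerator = 18·18 − 23·17 = -67
Denominator = √(41·35·41·35) = √2059225 = 1435.0000
MCC = -67 / 1435.0000 = -0.0467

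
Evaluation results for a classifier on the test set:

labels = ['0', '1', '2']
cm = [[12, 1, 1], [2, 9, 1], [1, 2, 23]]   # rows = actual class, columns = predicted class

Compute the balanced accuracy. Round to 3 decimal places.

0.831

Balanced accuracy = mean of per-class recall.
  0: recall = 12/14 = 0.8571
  1: recall = 9/12 = 0.7500
  2: recall = 23/26 = 0.8846
Mean = (0.8571 + 0.7500 + 0.8846) / 3 = 0.831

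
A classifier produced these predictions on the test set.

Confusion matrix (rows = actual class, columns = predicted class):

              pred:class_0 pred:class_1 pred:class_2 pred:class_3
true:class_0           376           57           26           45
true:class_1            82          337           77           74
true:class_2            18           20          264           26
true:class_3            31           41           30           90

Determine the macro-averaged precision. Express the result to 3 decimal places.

0.633

Per-class precision (TP/(TP+FP)):
  class_0: TP=376, FP=82+18+31=131 → 376/507 = 0.7416
  class_1: TP=337, FP=57+20+41=118 → 337/455 = 0.7407
  class_2: TP=264, FP=26+77+30=133 → 264/397 = 0.6650
  class_3: TP=90, FP=45+74+26=145 → 90/235 = 0.3830
Macro-precision = mean = (0.7416 + 0.7407 + 0.6650 + 0.3830) / 4 = 0.633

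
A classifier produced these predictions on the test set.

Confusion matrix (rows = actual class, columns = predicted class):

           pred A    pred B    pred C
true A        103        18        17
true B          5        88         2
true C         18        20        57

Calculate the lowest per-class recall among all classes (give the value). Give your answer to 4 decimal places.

0.6000

Per-class recall (TP/(TP+FN)):
  A: TP=103, FN=18+17=35 → 103/138 = 0.74638
  B: TP=88, FN=5+2=7 → 88/95 = 0.92632
  C: TP=57, FN=18+20=38 → 57/95 = 0.60000
Lowest is class 'C' with recall = 0.6000.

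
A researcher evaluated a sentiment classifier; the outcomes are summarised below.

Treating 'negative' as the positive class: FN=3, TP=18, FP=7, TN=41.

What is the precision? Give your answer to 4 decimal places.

0.7200

Precision = TP/(TP+FP) = 18/(18+7) = 18/25 = 0.7200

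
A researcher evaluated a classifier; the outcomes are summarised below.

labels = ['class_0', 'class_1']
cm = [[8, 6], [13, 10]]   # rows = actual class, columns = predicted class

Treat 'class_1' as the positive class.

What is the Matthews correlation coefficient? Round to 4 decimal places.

0.0061

MCC = (TP·TN − FP·FN) / √((TP+FP)(TP+FN)(TN+FP)(TN+FN))
Numerator = 10·8 − 6·13 = 2
Denominator = √(16·23·14·21) = √108192 = 328.9255
MCC = 2 / 328.9255 = 0.0061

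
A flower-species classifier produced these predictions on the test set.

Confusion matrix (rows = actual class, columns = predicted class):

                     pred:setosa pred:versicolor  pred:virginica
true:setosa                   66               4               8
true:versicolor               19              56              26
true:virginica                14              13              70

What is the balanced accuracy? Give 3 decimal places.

0.707

Balanced accuracy = mean of per-class recall.
  setosa: recall = 66/78 = 0.8462
  versicolor: recall = 56/101 = 0.5545
  virginica: recall = 70/97 = 0.7216
Mean = (0.8462 + 0.5545 + 0.7216) / 3 = 0.707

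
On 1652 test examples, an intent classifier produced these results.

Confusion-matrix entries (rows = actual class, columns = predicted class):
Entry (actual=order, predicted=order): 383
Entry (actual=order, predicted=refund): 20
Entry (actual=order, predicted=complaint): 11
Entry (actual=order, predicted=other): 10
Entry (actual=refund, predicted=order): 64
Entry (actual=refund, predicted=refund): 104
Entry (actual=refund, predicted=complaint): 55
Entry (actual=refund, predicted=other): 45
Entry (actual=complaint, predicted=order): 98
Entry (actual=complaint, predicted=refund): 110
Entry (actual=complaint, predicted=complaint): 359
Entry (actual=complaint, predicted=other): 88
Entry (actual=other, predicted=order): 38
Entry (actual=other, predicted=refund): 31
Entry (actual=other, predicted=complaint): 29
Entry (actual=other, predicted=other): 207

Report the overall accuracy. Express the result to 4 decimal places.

0.6374

Accuracy = trace / total = (383+104+359+207=1053) / 1652 = 1053/1652 = 0.6374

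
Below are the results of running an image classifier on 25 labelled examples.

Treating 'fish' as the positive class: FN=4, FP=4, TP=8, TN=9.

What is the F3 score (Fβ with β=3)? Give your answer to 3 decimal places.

Fβ = (1+β²)·TP / ((1+β²)·TP + β²·FN + FP), with β²=9
= 10·8 / (10·8 + 9·4 + 4) = 0.667

0.667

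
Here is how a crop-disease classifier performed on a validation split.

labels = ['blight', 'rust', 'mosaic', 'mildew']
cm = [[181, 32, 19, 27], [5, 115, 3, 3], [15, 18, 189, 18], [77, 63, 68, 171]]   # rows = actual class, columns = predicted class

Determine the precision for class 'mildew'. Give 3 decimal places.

One-vs-rest for 'mildew': TP = diagonal; FP = other classes predicted 'mildew'; FN = 'mildew' predicted as other.
precision = TP/(TP+FP).
mildew: TP=171, FP=27+3+18=48 → 171/219 = 0.7808

0.781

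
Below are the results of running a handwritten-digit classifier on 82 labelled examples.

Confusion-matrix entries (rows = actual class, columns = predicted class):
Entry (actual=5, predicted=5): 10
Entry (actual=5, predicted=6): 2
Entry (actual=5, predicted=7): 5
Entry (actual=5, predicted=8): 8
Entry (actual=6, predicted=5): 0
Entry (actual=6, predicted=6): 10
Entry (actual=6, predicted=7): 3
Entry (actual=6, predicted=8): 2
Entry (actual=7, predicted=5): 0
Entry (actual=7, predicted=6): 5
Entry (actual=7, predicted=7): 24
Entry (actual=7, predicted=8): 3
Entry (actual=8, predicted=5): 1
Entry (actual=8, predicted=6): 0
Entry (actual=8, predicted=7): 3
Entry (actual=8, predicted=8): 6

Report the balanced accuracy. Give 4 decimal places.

Balanced accuracy = mean of per-class recall.
  5: recall = 10/25 = 0.40000
  6: recall = 10/15 = 0.66667
  7: recall = 24/32 = 0.75000
  8: recall = 6/10 = 0.60000
Mean = (0.40000 + 0.66667 + 0.75000 + 0.60000) / 4 = 0.6042

0.6042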